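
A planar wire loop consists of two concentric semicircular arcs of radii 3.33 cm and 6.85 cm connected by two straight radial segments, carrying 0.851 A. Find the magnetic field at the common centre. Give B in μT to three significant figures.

The radial connectors point toward the centre, so dl × r̂ = 0 and they contribute nothing.
Each semicircle gives μ₀I/(4R): inner arc 8.03×10⁻⁶ T, outer arc 3.90×10⁻⁶ T.
The two arcs carry current in opposite angular senses, so their fields oppose: B = |8.03×10⁻⁶ − 3.90×10⁻⁶| = 4.13×10⁻⁶ T.

B ≈ 4.13 μT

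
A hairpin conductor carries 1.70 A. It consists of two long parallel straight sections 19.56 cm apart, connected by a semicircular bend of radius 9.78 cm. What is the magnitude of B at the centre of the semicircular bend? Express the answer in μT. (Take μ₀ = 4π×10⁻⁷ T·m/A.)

The semicircular arc contributes B_arc = μ₀I·π/(4πR) = μ₀I/(4R) = 5.46×10⁻⁶ T.
Each semi-infinite lead is at perpendicular distance R = 0.0978 m from the centre, with the perpendicular foot at its near end, so it contributes μ₀I/(4πR); both point the same way, together 3.48×10⁻⁶ T.
Arc and leads all point the same direction: B = 5.46×10⁻⁶ + 3.48×10⁻⁶ = 8.94×10⁻⁶ T.

B ≈ 8.94 μT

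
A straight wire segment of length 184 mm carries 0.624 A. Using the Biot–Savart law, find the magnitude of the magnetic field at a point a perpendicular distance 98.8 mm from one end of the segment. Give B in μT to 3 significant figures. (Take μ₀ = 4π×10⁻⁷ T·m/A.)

B ≈ 0.556 μT

For a finite straight segment, B = (μ₀I/4πd)(sinθ₁ + sinθ₂), where θ₁, θ₂ are the angles from the perpendicular to each end.
The perpendicular foot is at one end, so the two end-offsets along the wire are 0 and L = 0.184 m.
sinθ₁ = 0/√(0²+0.0988²) = 0.0000; sinθ₂ = 0.184/√(0.184²+0.0988²) = 0.8810.
B = (4π×10⁻⁷ × 0.624) / (4π × 0.0988) × (0.0000 + 0.8810) = 5.56×10⁻⁷ T.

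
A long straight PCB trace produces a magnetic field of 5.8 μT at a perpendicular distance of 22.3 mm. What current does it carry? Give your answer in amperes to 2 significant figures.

I ≈ 0.65 A

For a long straight wire B = μ₀I/(2πd), so I = 2πdB/μ₀.
I = 2π × 0.0223 × 5.80×10⁻⁶ / (4π×10⁻⁷) = 0.647 A.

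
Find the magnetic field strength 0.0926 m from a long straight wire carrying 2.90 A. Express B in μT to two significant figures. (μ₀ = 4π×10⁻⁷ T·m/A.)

For an infinitely long straight wire, B = μ₀I/(2πd).
B = (4π×10⁻⁷ × 2.90) / (2π × 0.0926) = 6.26×10⁻⁶ T.

B ≈ 6.3 μT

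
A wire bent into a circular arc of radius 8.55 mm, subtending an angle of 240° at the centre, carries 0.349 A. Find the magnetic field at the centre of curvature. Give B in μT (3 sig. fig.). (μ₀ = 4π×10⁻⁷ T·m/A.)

The Biot–Savart field of a circular arc at its centre is B = μ₀Iφ/(4πR), with φ = 4.189 rad.
B = (4π×10⁻⁷ × 0.349 × 4.189) / (4π × 0.00855) = 1.71×10⁻⁵ T.

B ≈ 17.1 μT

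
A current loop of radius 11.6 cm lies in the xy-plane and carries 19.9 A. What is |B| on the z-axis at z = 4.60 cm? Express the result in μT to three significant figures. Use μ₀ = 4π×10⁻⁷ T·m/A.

On the axis of a circular loop, B = μ₀IR² / [2(R²+z²)^(3/2)].
R² + z² = (0.116)² + (0.046)² = 0.01557 m², and (R²+z²)^(3/2) = 1.94×10⁻³ m³.
B = (4π×10⁻⁷ × 19.9 × 0.01346) / (2 × 1.94×10⁻³) = 8.66×10⁻⁵ T.

B ≈ 86.6 μT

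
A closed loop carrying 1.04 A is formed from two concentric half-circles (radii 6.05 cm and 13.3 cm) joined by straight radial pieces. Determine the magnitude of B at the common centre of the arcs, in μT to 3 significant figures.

The radial connectors point toward the centre, so dl × r̂ = 0 and they contribute nothing.
Each semicircle gives μ₀I/(4R): inner arc 5.40×10⁻⁶ T, outer arc 2.46×10⁻⁶ T.
The two arcs carry current in opposite angular senses, so their fields oppose: B = |5.40×10⁻⁶ − 2.46×10⁻⁶| = 2.94×10⁻⁶ T.

B ≈ 2.94 μT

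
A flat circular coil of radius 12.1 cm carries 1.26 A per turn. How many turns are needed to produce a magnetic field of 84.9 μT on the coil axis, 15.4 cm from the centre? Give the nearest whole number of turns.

N = 55

For an N-turn coil, B = Nμ₀IR²/[2(R²+z²)^(3/2)]. A single turn gives B₁ = 1.54×10⁻⁶ T with R = 0.121 m, z = 0.154 m.
N = B/B₁ = 8.49×10⁻⁵ / 1.54×10⁻⁶ = 55.02.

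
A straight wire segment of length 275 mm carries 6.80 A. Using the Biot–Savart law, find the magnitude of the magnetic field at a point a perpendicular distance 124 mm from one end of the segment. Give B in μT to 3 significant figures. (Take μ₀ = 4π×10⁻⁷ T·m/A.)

B ≈ 5.00 μT

For a finite straight segment, B = (μ₀I/4πd)(sinθ₁ + sinθ₂), where θ₁, θ₂ are the angles from the perpendicular to each end.
The perpendicular foot is at one end, so the two end-offsets along the wire are 0 and L = 0.275 m.
sinθ₁ = 0/√(0²+0.124²) = 0.0000; sinθ₂ = 0.275/√(0.275²+0.124²) = 0.9116.
B = (4π×10⁻⁷ × 6.80) / (4π × 0.124) × (0.0000 + 0.9116) = 5.00×10⁻⁶ T.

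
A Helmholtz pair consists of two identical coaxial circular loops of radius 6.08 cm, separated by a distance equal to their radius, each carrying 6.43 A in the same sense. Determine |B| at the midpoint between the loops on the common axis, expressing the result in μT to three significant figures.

B ≈ 95.1 μT

Each loop contributes B = μ₀IR²/[2(R²+z²)^(3/2)] on the axis, with z measured from that loop.
Loop 1 (z = 0.0304 m): B₁ = 4.75×10⁻⁵ T. Loop 2 (z = 0.0304 m): B₂ = 4.75×10⁻⁵ T.
The fields add: B = B₁ + B₂ = 9.51×10⁻⁵ T.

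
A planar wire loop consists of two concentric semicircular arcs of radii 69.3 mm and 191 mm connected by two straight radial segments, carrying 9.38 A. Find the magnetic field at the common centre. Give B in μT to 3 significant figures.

B ≈ 27.1 μT

The radial connectors point toward the centre, so dl × r̂ = 0 and they contribute nothing.
Each semicircle gives μ₀I/(4R): inner arc 4.25×10⁻⁵ T, outer arc 1.54×10⁻⁵ T.
The two arcs carry current in opposite angular senses, so their fields oppose: B = |4.25×10⁻⁵ − 1.54×10⁻⁵| = 2.71×10⁻⁵ T.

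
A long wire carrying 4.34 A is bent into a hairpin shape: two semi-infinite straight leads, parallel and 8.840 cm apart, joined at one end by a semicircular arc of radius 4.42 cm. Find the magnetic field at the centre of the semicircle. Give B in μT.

B ≈ 50.5 μT

The semicircular arc contributes B_arc = μ₀I·π/(4πR) = μ₀I/(4R) = 3.08×10⁻⁵ T.
Each semi-infinite lead is at perpendicular distance R = 0.0442 m from the centre, with the perpendicular foot at its near end, so it contributes μ₀I/(4πR); both point the same way, together 1.96×10⁻⁵ T.
Arc and leads all point the same direction: B = 3.08×10⁻⁵ + 1.96×10⁻⁵ = 5.05×10⁻⁵ T.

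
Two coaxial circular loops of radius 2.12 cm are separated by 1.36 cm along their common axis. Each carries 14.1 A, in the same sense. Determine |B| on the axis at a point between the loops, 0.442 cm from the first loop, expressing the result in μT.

Each loop contributes B = μ₀IR²/[2(R²+z²)^(3/2)] on the axis, with z measured from that loop.
Loop 1 (z = 0.00442 m): B₁ = 3.92×10⁻⁴ T. Loop 2 (z = 0.00918 m): B₂ = 3.23×10⁻⁴ T.
The fields add: B = B₁ + B₂ = 7.15×10⁻⁴ T.

B ≈ 715 μT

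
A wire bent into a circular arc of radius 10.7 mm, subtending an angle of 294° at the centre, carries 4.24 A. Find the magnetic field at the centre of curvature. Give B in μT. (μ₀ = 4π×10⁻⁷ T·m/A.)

The Biot–Savart field of a circular arc at its centre is B = μ₀Iφ/(4πR), with φ = 5.131 rad.
B = (4π×10⁻⁷ × 4.24 × 5.131) / (4π × 0.0107) = 2.03×10⁻⁴ T.

B ≈ 203 μT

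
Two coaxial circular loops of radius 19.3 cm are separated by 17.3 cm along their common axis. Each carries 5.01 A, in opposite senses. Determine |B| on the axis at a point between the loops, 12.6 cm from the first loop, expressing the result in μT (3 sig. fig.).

B ≈ 5.38 μT

Each loop contributes B = μ₀IR²/[2(R²+z²)^(3/2)] on the axis, with z measured from that loop.
Loop 1 (z = 0.126 m): B₁ = 9.58×10⁻⁶ T. Loop 2 (z = 0.047 m): B₂ = 1.50×10⁻⁵ T.
The fields oppose: B = |B₁ − B₂| = 5.38×10⁻⁶ T.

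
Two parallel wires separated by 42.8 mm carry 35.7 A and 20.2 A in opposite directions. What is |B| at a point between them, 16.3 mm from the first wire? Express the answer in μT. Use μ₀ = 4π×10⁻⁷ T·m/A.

B ≈ 590 μT

Each long wire gives B = μ₀I/(2πd). Distances are d₁ = 0.0163 m and d₂ = 0.0265 m.
B₁ = 4.38×10⁻⁴ T, B₂ = 1.52×10⁻⁴ T.
Between antiparallel currents both contributions point the same way, so they add. B = B₁ + B₂ = 4.38×10⁻⁴ + 1.52×10⁻⁴ = 5.90×10⁻⁴ T.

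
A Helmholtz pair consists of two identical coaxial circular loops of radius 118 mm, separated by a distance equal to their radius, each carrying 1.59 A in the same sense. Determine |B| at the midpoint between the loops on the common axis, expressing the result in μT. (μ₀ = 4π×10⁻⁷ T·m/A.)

Each loop contributes B = μ₀IR²/[2(R²+z²)^(3/2)] on the axis, with z measured from that loop.
Loop 1 (z = 0.059 m): B₁ = 6.06×10⁻⁶ T. Loop 2 (z = 0.059 m): B₂ = 6.06×10⁻⁶ T.
The fields add: B = B₁ + B₂ = 1.21×10⁻⁵ T.

B ≈ 12.1 μT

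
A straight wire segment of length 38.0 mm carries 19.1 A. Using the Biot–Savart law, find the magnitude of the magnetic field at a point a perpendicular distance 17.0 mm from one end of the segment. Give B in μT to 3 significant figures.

For a finite straight segment, B = (μ₀I/4πd)(sinθ₁ + sinθ₂), where θ₁, θ₂ are the angles from the perpendicular to each end.
The perpendicular foot is at one end, so the two end-offsets along the wire are 0 and L = 0.038 m.
sinθ₁ = 0/√(0²+0.017²) = 0.0000; sinθ₂ = 0.038/√(0.038²+0.017²) = 0.9128.
B = (4π×10⁻⁷ × 19.1) / (4π × 0.017) × (0.0000 + 0.9128) = 1.03×10⁻⁴ T.

B ≈ 103 μT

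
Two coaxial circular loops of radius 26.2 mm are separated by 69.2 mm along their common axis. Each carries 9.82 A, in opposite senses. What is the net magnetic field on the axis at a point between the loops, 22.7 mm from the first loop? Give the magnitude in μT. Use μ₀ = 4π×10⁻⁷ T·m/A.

B ≈ 73.8 μT

Each loop contributes B = μ₀IR²/[2(R²+z²)^(3/2)] on the axis, with z measured from that loop.
Loop 1 (z = 0.0227 m): B₁ = 1.02×10⁻⁴ T. Loop 2 (z = 0.0465 m): B₂ = 2.79×10⁻⁵ T.
The fields oppose: B = |B₁ − B₂| = 7.38×10⁻⁵ T.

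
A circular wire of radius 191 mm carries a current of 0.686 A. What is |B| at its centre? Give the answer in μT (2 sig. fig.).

B ≈ 2.3 μT

At the centre of a circular loop the Biot–Savart law gives B = μ₀I/(2R).
B = (4π×10⁻⁷ × 0.686) / (2 × 0.191) = 2.26×10⁻⁶ T.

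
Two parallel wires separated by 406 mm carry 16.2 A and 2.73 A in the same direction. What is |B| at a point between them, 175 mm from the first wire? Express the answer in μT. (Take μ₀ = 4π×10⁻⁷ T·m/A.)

Each long wire gives B = μ₀I/(2πd). Distances are d₁ = 0.175 m and d₂ = 0.231 m.
B₁ = 1.85×10⁻⁵ T, B₂ = 2.36×10⁻⁶ T.
Between parallel currents the two contributions point in opposite directions, so they subtract. B = |B₁ − B₂| = |1.85×10⁻⁵ − 2.36×10⁻⁶| = 1.62×10⁻⁵ T.

B ≈ 16.2 μT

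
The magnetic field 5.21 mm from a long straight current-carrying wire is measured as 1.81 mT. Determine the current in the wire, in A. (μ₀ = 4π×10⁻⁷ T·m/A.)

I ≈ 47.2 A

For a long straight wire B = μ₀I/(2πd), so I = 2πdB/μ₀.
I = 2π × 0.00521 × 1.81×10⁻³ / (4π×10⁻⁷) = 47.2 A.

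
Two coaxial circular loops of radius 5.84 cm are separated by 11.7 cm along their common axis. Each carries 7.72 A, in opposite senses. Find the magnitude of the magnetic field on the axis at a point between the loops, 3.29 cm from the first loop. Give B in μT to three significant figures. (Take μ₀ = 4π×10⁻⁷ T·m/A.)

B ≈ 39.5 μT

Each loop contributes B = μ₀IR²/[2(R²+z²)^(3/2)] on the axis, with z measured from that loop.
Loop 1 (z = 0.0329 m): B₁ = 5.49×10⁻⁵ T. Loop 2 (z = 0.0841 m): B₂ = 1.54×10⁻⁵ T.
The fields oppose: B = |B₁ − B₂| = 3.95×10⁻⁵ T.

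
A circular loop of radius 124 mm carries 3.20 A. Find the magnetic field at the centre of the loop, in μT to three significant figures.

B ≈ 16.2 μT

At the centre of a circular loop the Biot–Savart law gives B = μ₀I/(2R).
B = (4π×10⁻⁷ × 3.20) / (2 × 0.124) = 1.62×10⁻⁵ T.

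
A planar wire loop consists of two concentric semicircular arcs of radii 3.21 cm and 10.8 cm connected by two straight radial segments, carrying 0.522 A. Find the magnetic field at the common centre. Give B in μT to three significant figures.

B ≈ 3.59 μT

The radial connectors point toward the centre, so dl × r̂ = 0 and they contribute nothing.
Each semicircle gives μ₀I/(4R): inner arc 5.11×10⁻⁶ T, outer arc 1.52×10⁻⁶ T.
The two arcs carry current in opposite angular senses, so their fields oppose: B = |5.11×10⁻⁶ − 1.52×10⁻⁶| = 3.59×10⁻⁶ T.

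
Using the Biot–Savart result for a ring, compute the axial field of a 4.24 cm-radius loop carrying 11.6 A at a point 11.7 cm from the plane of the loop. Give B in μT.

On the axis of a circular loop, B = μ₀IR² / [2(R²+z²)^(3/2)].
R² + z² = (0.0424)² + (0.117)² = 0.01549 m², and (R²+z²)^(3/2) = 1.93×10⁻³ m³.
B = (4π×10⁻⁷ × 11.6 × 0.001798) / (2 × 1.93×10⁻³) = 6.80×10⁻⁶ T.

B ≈ 6.80 μT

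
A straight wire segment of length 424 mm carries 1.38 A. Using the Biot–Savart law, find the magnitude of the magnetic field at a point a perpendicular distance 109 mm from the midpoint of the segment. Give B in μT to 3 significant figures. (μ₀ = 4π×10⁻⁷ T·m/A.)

B ≈ 2.25 μT

For a finite straight segment, B = (μ₀I/4πd)(sinθ₁ + sinθ₂), where θ₁, θ₂ are the angles from the perpendicular to each end.
The perpendicular from the point meets the wire at its midpoint, so each end is L/2 = 0.212 m away along the wire.
sinθ₁ = 0.212/√(0.212²+0.109²) = 0.8893; sinθ₂ = 0.212/√(0.212²+0.109²) = 0.8893.
B = (4π×10⁻⁷ × 1.38) / (4π × 0.109) × (0.8893 + 0.8893) = 2.25×10⁻⁶ T.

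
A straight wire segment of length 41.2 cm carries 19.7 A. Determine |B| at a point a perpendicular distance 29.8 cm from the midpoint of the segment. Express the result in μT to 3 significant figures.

B ≈ 7.52 μT

For a finite straight segment, B = (μ₀I/4πd)(sinθ₁ + sinθ₂), where θ₁, θ₂ are the angles from the perpendicular to each end.
The perpendicular from the point meets the wire at its midpoint, so each end is L/2 = 0.206 m away along the wire.
sinθ₁ = 0.206/√(0.206²+0.298²) = 0.5686; sinθ₂ = 0.206/√(0.206²+0.298²) = 0.5686.
B = (4π×10⁻⁷ × 19.7) / (4π × 0.298) × (0.5686 + 0.5686) = 7.52×10⁻⁶ T.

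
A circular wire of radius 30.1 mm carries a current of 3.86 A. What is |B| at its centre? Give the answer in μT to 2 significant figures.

At the centre of a circular loop the Biot–Savart law gives B = μ₀I/(2R).
B = (4π×10⁻⁷ × 3.86) / (2 × 0.0301) = 8.06×10⁻⁵ T.

B ≈ 81 μT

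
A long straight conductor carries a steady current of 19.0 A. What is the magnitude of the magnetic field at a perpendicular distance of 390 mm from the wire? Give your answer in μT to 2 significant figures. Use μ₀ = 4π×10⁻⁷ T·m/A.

B ≈ 9.7 μT

For an infinitely long straight wire, B = μ₀I/(2πd).
B = (4π×10⁻⁷ × 19.0) / (2π × 0.39) = 9.74×10⁻⁶ T.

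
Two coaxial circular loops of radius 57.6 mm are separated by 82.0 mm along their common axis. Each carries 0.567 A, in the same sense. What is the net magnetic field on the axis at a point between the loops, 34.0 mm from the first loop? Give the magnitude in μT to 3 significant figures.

B ≈ 6.75 μT

Each loop contributes B = μ₀IR²/[2(R²+z²)^(3/2)] on the axis, with z measured from that loop.
Loop 1 (z = 0.034 m): B₁ = 3.95×10⁻⁶ T. Loop 2 (z = 0.048 m): B₂ = 2.80×10⁻⁶ T.
The fields add: B = B₁ + B₂ = 6.75×10⁻⁶ T.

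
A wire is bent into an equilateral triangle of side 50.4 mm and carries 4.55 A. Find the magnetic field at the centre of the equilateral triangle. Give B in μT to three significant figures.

Each side is a finite straight segment at perpendicular distance d = a/(2 tan(π/3)) = 0.01455 m from the centre, with end-angles ±π/3.
One side contributes B₁ = (μ₀I/4πd)·2 sin(π/3) = 5.42×10⁻⁵ T.
All 3 sides add in the same direction: B = 3 × 5.42×10⁻⁵ = 1.62×10⁻⁴ T.

B ≈ 162 μT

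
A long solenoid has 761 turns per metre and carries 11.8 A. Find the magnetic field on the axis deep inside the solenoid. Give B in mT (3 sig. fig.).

B ≈ 11.3 mT

Inside a long solenoid, B = μ₀nI with n = 761 turns/m.
B = 4π×10⁻⁷ × 761 × 11.8 = 1.13×10⁻² T.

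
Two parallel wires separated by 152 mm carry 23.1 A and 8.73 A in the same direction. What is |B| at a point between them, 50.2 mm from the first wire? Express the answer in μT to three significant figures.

Each long wire gives B = μ₀I/(2πd). Distances are d₁ = 0.0502 m and d₂ = 0.1018 m.
B₁ = 9.20×10⁻⁵ T, B₂ = 1.72×10⁻⁵ T.
Between parallel currents the two contributions point in opposite directions, so they subtract. B = |B₁ − B₂| = |9.20×10⁻⁵ − 1.72×10⁻⁵| = 7.49×10⁻⁵ T.

B ≈ 74.9 μT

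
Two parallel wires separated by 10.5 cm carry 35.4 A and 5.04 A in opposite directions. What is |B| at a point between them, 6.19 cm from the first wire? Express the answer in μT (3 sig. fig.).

Each long wire gives B = μ₀I/(2πd). Distances are d₁ = 0.0619 m and d₂ = 0.0431 m.
B₁ = 1.14×10⁻⁴ T, B₂ = 2.34×10⁻⁵ T.
Between antiparallel currents both contributions point the same way, so they add. B = B₁ + B₂ = 1.14×10⁻⁴ + 2.34×10⁻⁵ = 1.38×10⁻⁴ T.

B ≈ 138 μT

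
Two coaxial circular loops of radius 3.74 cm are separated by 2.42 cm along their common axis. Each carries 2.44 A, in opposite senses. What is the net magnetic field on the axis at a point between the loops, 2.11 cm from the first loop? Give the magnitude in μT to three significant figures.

B ≈ 13.5 μT

Each loop contributes B = μ₀IR²/[2(R²+z²)^(3/2)] on the axis, with z measured from that loop.
Loop 1 (z = 0.0211 m): B₁ = 2.71×10⁻⁵ T. Loop 2 (z = 0.0031 m): B₂ = 4.06×10⁻⁵ T.
The fields oppose: B = |B₁ − B₂| = 1.35×10⁻⁵ T.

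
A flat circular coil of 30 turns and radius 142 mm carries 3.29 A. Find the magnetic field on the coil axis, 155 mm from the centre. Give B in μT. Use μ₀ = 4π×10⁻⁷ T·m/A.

B ≈ 135 μT

For an N-turn flat coil, B = Nμ₀IR²/[2(R²+z²)^(3/2)] with R = 0.142 m, z = 0.155 m.
B = 30 × 4.49×10⁻⁶ T = 1.35×10⁻⁴ T.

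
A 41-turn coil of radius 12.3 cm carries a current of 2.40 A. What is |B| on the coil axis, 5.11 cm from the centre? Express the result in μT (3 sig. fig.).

For an N-turn flat coil, B = Nμ₀IR²/[2(R²+z²)^(3/2)] with R = 0.123 m, z = 0.0511 m.
B = 41 × 9.66×10⁻⁶ T = 3.96×10⁻⁴ T.

B ≈ 396 μT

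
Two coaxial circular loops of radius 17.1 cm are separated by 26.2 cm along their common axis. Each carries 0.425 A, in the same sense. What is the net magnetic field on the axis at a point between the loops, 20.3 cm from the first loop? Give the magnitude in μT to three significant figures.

Each loop contributes B = μ₀IR²/[2(R²+z²)^(3/2)] on the axis, with z measured from that loop.
Loop 1 (z = 0.203 m): B₁ = 4.18×10⁻⁷ T. Loop 2 (z = 0.059 m): B₂ = 1.32×10⁻⁶ T.
The fields add: B = B₁ + B₂ = 1.74×10⁻⁶ T.

B ≈ 1.74 μT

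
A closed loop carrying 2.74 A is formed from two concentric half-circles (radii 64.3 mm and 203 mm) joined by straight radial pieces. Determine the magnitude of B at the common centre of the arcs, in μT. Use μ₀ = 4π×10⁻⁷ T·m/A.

The radial connectors point toward the centre, so dl × r̂ = 0 and they contribute nothing.
Each semicircle gives μ₀I/(4R): inner arc 1.34×10⁻⁵ T, outer arc 4.24×10⁻⁶ T.
The two arcs carry current in opposite angular senses, so their fields oppose: B = |1.34×10⁻⁵ − 4.24×10⁻⁶| = 9.15×10⁻⁶ T.

B ≈ 9.15 μT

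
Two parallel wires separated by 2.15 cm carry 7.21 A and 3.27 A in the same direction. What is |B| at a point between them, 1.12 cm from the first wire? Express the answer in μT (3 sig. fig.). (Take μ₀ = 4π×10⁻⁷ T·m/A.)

B ≈ 65.3 μT

Each long wire gives B = μ₀I/(2πd). Distances are d₁ = 0.0112 m and d₂ = 0.0103 m.
B₁ = 1.29×10⁻⁴ T, B₂ = 6.35×10⁻⁵ T.
Between parallel currents the two contributions point in opposite directions, so they subtract. B = |B₁ − B₂| = |1.29×10⁻⁴ − 6.35×10⁻⁵| = 6.53×10⁻⁵ T.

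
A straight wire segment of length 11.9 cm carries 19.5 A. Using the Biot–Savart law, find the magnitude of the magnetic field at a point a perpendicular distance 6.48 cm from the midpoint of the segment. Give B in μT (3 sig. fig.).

B ≈ 40.7 μT

For a finite straight segment, B = (μ₀I/4πd)(sinθ₁ + sinθ₂), where θ₁, θ₂ are the angles from the perpendicular to each end.
The perpendicular from the point meets the wire at its midpoint, so each end is L/2 = 0.0595 m away along the wire.
sinθ₁ = 0.0595/√(0.0595²+0.0648²) = 0.6763; sinθ₂ = 0.0595/√(0.0595²+0.0648²) = 0.6763.
B = (4π×10⁻⁷ × 19.5) / (4π × 0.0648) × (0.6763 + 0.6763) = 4.07×10⁻⁵ T.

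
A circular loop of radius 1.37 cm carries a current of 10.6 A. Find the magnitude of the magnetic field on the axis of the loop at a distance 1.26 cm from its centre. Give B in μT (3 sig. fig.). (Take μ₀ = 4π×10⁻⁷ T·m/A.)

B ≈ 194 μT

On the axis of a circular loop, B = μ₀IR² / [2(R²+z²)^(3/2)].
R² + z² = (0.0137)² + (0.0126)² = 0.0003465 m², and (R²+z²)^(3/2) = 6.45×10⁻⁶ m³.
B = (4π×10⁻⁷ × 10.6 × 0.0001877) / (2 × 6.45×10⁻⁶) = 1.94×10⁻⁴ T.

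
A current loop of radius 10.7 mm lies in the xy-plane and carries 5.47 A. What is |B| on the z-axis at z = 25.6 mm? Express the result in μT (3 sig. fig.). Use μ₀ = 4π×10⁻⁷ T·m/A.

On the axis of a circular loop, B = μ₀IR² / [2(R²+z²)^(3/2)].
R² + z² = (0.0107)² + (0.0256)² = 0.0007698 m², and (R²+z²)^(3/2) = 2.14×10⁻⁵ m³.
B = (4π×10⁻⁷ × 5.47 × 0.0001145) / (2 × 2.14×10⁻⁵) = 1.84×10⁻⁵ T.

B ≈ 18.4 μT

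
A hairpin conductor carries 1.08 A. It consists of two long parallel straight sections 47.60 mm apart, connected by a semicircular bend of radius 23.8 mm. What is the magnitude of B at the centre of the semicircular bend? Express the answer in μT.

B ≈ 23.3 μT

The semicircular arc contributes B_arc = μ₀I·π/(4πR) = μ₀I/(4R) = 1.43×10⁻⁵ T.
Each semi-infinite lead is at perpendicular distance R = 0.0238 m from the centre, with the perpendicular foot at its near end, so it contributes μ₀I/(4πR); both point the same way, together 9.08×10⁻⁶ T.
Arc and leads all point the same direction: B = 1.43×10⁻⁵ + 9.08×10⁻⁶ = 2.33×10⁻⁵ T.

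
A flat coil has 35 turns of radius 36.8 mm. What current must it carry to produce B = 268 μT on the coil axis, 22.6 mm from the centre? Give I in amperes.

For an N-turn coil, B = Nμ₀IR²/[2(R²+z²)^(3/2)] with R = 0.0368 m, z = 0.0226 m, so I = 2B(R²+z²)^(3/2)/(Nμ₀R²) = 2 × 2.68×10⁻⁴ × 8.05×10⁻⁵ / (35 × 4π×10⁻⁷ × 0.001354) = 0.725 A.

I ≈ 0.725 A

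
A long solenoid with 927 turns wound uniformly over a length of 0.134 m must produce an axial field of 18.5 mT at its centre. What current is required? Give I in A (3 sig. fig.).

I ≈ 2.13 A

Inside a long solenoid B = μ₀nI with n = 6918 m⁻¹, so I = B/(μ₀n).
I = 1.85×10⁻² / (4π×10⁻⁷ × 6918) = 2.13 A.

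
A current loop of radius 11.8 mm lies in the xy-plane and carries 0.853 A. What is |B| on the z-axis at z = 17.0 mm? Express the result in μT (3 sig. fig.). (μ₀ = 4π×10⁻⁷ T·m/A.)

On the axis of a circular loop, B = μ₀IR² / [2(R²+z²)^(3/2)].
R² + z² = (0.0118)² + (0.017)² = 0.0004282 m², and (R²+z²)^(3/2) = 8.86×10⁻⁶ m³.
B = (4π×10⁻⁷ × 0.853 × 0.0001392) / (2 × 8.86×10⁻⁶) = 8.42×10⁻⁶ T.

B ≈ 8.42 μT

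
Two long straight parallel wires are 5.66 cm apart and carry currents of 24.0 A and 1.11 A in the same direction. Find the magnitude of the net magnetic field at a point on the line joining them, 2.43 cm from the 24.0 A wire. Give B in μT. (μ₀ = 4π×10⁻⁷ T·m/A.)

B ≈ 191 μT

Each long wire gives B = μ₀I/(2πd). Distances are d₁ = 0.0243 m and d₂ = 0.0323 m.
B₁ = 1.98×10⁻⁴ T, B₂ = 6.87×10⁻⁶ T.
Between parallel currents the two contributions point in opposite directions, so they subtract. B = |B₁ − B₂| = |1.98×10⁻⁴ − 6.87×10⁻⁶| = 1.91×10⁻⁴ T.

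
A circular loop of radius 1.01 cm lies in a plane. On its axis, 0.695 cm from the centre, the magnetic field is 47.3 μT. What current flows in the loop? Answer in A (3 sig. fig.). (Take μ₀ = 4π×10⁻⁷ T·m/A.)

On the axis of a loop, B = μ₀IR²/[2(R²+z²)^(3/2)], so I = 2B(R²+z²)^(3/2)/(μ₀R²).
R² + z² = 0.000102 + 4.830×10⁻⁵ = 0.0001503 m²; raised to 3/2 gives 1.84×10⁻⁶ m³.
I = 2 × 4.73×10⁻⁵ × 1.84×10⁻⁶ / (1.26×10⁻⁶ × 0.000102) = 1.36 A.

I ≈ 1.36 A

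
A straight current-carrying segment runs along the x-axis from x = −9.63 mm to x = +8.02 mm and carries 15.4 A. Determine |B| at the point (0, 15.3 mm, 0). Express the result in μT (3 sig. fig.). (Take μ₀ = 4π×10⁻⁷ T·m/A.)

B ≈ 100 μT

For a finite straight segment, B = (μ₀I/4πd)(sinθ₁ + sinθ₂), where θ₁, θ₂ are the angles from the perpendicular to each end.
The perpendicular distance is d = 0.0153 m; the end-offsets along the wire are a = 0.00963 m and b = 0.00802 m.
sinθ₁ = 0.00963/√(0.00963²+0.0153²) = 0.5327; sinθ₂ = 0.00802/√(0.00802²+0.0153²) = 0.4643.
B = (4π×10⁻⁷ × 15.4) / (4π × 0.0153) × (0.5327 + 0.4643) = 1.00×10⁻⁴ T.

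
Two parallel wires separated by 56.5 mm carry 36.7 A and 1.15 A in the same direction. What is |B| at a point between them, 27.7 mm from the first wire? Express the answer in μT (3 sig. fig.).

Each long wire gives B = μ₀I/(2πd). Distances are d₁ = 0.0277 m and d₂ = 0.0288 m.
B₁ = 2.65×10⁻⁴ T, B₂ = 7.99×10⁻⁶ T.
Between parallel currents the two contributions point in opposite directions, so they subtract. B = |B₁ − B₂| = |2.65×10⁻⁴ − 7.99×10⁻⁶| = 2.57×10⁻⁴ T.

B ≈ 257 μT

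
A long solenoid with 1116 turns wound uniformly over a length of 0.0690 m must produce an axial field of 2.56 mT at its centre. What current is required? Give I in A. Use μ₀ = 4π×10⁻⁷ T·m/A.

I ≈ 0.126 A

Inside a long solenoid B = μ₀nI with n = 1.617×10⁴ m⁻¹, so I = B/(μ₀n).
I = 2.56×10⁻³ / (4π×10⁻⁷ × 1.617×10⁴) = 0.126 A.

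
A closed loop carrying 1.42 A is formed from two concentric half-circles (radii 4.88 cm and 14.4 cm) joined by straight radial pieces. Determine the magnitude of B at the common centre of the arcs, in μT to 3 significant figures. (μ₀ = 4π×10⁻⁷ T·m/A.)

B ≈ 6.04 μT

The radial connectors point toward the centre, so dl × r̂ = 0 and they contribute nothing.
Each semicircle gives μ₀I/(4R): inner arc 9.14×10⁻⁶ T, outer arc 3.10×10⁻⁶ T.
The two arcs carry current in opposite angular senses, so their fields oppose: B = |9.14×10⁻⁶ − 3.10×10⁻⁶| = 6.04×10⁻⁶ T.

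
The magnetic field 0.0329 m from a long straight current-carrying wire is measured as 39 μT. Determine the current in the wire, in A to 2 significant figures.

For a long straight wire B = μ₀I/(2πd), so I = 2πdB/μ₀.
I = 2π × 0.0329 × 3.90×10⁻⁵ / (4π×10⁻⁷) = 6.42 A.

I ≈ 6.4 A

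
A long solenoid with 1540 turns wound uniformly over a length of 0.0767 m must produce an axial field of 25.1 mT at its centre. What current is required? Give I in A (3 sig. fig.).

I ≈ 0.995 A

Inside a long solenoid B = μ₀nI with n = 2.008×10⁴ m⁻¹, so I = B/(μ₀n).
I = 2.51×10⁻² / (4π×10⁻⁷ × 2.008×10⁴) = 0.995 A.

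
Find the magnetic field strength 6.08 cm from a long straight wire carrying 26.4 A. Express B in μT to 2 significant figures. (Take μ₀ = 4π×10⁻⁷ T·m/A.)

For an infinitely long straight wire, B = μ₀I/(2πd).
B = (4π×10⁻⁷ × 26.4) / (2π × 0.0608) = 8.68×10⁻⁵ T.

B ≈ 87 μT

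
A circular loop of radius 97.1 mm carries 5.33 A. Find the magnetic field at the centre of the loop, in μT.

B ≈ 34.5 μT

At the centre of a circular loop the Biot–Savart law gives B = μ₀I/(2R).
B = (4π×10⁻⁷ × 5.33) / (2 × 0.0971) = 3.45×10⁻⁵ T.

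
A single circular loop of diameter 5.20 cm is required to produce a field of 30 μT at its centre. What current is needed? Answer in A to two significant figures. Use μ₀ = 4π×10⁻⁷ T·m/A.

At the centre of a circular loop B = μ₀I/(2R), so I = 2RB/μ₀.
With R = 0.026 m, I = 2 × 0.026 × 3.00×10⁻⁵ / (4π×10⁻⁷) = 1.24 A.

I ≈ 1.2 A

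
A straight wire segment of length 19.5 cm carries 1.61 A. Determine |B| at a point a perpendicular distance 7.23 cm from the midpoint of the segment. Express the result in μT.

For a finite straight segment, B = (μ₀I/4πd)(sinθ₁ + sinθ₂), where θ₁, θ₂ are the angles from the perpendicular to each end.
The perpendicular from the point meets the wire at its midpoint, so each end is L/2 = 0.0975 m away along the wire.
sinθ₁ = 0.0975/√(0.0975²+0.0723²) = 0.8033; sinθ₂ = 0.0975/√(0.0975²+0.0723²) = 0.8033.
B = (4π×10⁻⁷ × 1.61) / (4π × 0.0723) × (0.8033 + 0.8033) = 3.58×10⁻⁶ T.

B ≈ 3.58 μT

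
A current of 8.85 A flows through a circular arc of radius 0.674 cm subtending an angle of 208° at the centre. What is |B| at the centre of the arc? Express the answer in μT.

The Biot–Savart field of a circular arc at its centre is B = μ₀Iφ/(4πR), with φ = 3.63 rad.
B = (4π×10⁻⁷ × 8.85 × 3.63) / (4π × 0.00674) = 4.77×10⁻⁴ T.

B ≈ 477 μT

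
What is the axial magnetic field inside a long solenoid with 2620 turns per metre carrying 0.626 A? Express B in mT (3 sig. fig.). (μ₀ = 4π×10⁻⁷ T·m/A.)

Inside a long solenoid, B = μ₀nI with n = 2620 turns/m.
B = 4π×10⁻⁷ × 2620 × 0.626 = 2.06×10⁻³ T.

B ≈ 2.06 mT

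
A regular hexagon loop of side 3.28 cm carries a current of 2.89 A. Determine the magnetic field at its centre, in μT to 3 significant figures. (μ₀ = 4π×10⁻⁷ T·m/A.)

Each side is a finite straight segment at perpendicular distance d = a/(2 tan(π/6)) = 0.02841 m from the centre, with end-angles ±π/6.
One side contributes B₁ = (μ₀I/4πd)·2 sin(π/6) = 1.02×10⁻⁵ T.
All 6 sides add in the same direction: B = 6 × 1.02×10⁻⁵ = 6.10×10⁻⁵ T.

B ≈ 61.0 μT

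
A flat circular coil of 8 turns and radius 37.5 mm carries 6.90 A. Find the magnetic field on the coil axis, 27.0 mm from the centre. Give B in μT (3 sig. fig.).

For an N-turn flat coil, B = Nμ₀IR²/[2(R²+z²)^(3/2)] with R = 0.0375 m, z = 0.027 m.
B = 8 × 6.18×10⁻⁵ T = 4.94×10⁻⁴ T.

B ≈ 494 μT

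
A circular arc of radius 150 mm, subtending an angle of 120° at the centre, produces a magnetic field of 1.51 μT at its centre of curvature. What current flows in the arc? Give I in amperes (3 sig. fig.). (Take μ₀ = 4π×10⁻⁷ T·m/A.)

I ≈ 1.08 A

For a circular arc, B = μ₀Iφ/(4πR) with φ in radians; here φ = 2.094 rad.
So I = 4πRB/(μ₀φ) = 4π × 0.15 × 1.51×10⁻⁶ / (4π×10⁻⁷ × 2.094) = 1.08 A.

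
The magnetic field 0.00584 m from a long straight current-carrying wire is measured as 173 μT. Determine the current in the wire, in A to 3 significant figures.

For a long straight wire B = μ₀I/(2πd), so I = 2πdB/μ₀.
I = 2π × 0.00584 × 1.73×10⁻⁴ / (4π×10⁻⁷) = 5.05 A.

I ≈ 5.05 A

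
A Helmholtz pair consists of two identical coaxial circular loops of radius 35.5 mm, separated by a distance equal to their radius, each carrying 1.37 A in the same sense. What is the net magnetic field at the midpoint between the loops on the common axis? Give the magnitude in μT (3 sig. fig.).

Each loop contributes B = μ₀IR²/[2(R²+z²)^(3/2)] on the axis, with z measured from that loop.
Loop 1 (z = 0.01775 m): B₁ = 1.74×10⁻⁵ T. Loop 2 (z = 0.01775 m): B₂ = 1.74×10⁻⁵ T.
The fields add: B = B₁ + B₂ = 3.47×10⁻⁵ T.

B ≈ 34.7 μT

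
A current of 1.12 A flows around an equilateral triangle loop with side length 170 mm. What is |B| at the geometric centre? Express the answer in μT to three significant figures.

B ≈ 11.9 μT

Each side is a finite straight segment at perpendicular distance d = a/(2 tan(π/3)) = 0.04907 m from the centre, with end-angles ±π/3.
One side contributes B₁ = (μ₀I/4πd)·2 sin(π/3) = 3.95×10⁻⁶ T.
All 3 sides add in the same direction: B = 3 × 3.95×10⁻⁶ = 1.19×10⁻⁵ T.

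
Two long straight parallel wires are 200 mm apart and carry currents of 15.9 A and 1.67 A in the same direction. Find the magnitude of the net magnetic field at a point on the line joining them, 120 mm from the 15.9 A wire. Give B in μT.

B ≈ 22.3 μT

Each long wire gives B = μ₀I/(2πd). Distances are d₁ = 0.12 m and d₂ = 0.08 m.
B₁ = 2.65×10⁻⁵ T, B₂ = 4.17×10⁻⁶ T.
Between parallel currents the two contributions point in opposite directions, so they subtract. B = |B₁ − B₂| = |2.65×10⁻⁵ − 4.17×10⁻⁶| = 2.23×10⁻⁵ T.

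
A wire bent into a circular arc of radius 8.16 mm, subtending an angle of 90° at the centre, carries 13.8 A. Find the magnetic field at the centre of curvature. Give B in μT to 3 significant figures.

The Biot–Savart field of a circular arc at its centre is B = μ₀Iφ/(4πR), with φ = 1.571 rad.
B = (4π×10⁻⁷ × 13.8 × 1.571) / (4π × 0.00816) = 2.66×10⁻⁴ T.

B ≈ 266 μT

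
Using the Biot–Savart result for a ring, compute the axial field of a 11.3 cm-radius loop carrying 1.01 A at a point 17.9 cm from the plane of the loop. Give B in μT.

B ≈ 0.854 μT

On the axis of a circular loop, B = μ₀IR² / [2(R²+z²)^(3/2)].
R² + z² = (0.113)² + (0.179)² = 0.04481 m², and (R²+z²)^(3/2) = 9.49×10⁻³ m³.
B = (4π×10⁻⁷ × 1.01 × 0.01277) / (2 × 9.49×10⁻³) = 8.54×10⁻⁷ T.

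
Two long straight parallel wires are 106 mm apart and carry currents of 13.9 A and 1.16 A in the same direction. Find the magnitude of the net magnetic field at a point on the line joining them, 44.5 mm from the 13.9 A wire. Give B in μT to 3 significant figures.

Each long wire gives B = μ₀I/(2πd). Distances are d₁ = 0.0445 m and d₂ = 0.0615 m.
B₁ = 6.25×10⁻⁵ T, B₂ = 3.77×10⁻⁶ T.
Between parallel currents the two contributions point in opposite directions, so they subtract. B = |B₁ − B₂| = |6.25×10⁻⁵ − 3.77×10⁻⁶| = 5.87×10⁻⁵ T.

B ≈ 58.7 μT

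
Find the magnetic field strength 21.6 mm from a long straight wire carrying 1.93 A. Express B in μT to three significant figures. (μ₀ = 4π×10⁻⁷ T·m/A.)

For an infinitely long straight wire, B = μ₀I/(2πd).
B = (4π×10⁻⁷ × 1.93) / (2π × 0.0216) = 1.79×10⁻⁵ T.

B ≈ 17.9 μT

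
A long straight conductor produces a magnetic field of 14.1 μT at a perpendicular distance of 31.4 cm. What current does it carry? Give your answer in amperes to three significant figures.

For a long straight wire B = μ₀I/(2πd), so I = 2πdB/μ₀.
I = 2π × 0.314 × 1.41×10⁻⁵ / (4π×10⁻⁷) = 22.1 A.

I ≈ 22.1 A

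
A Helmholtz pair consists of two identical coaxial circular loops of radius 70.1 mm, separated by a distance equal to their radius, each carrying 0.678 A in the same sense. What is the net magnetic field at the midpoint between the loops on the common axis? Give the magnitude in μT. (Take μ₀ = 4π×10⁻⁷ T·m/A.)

B ≈ 8.70 μT

Each loop contributes B = μ₀IR²/[2(R²+z²)^(3/2)] on the axis, with z measured from that loop.
Loop 1 (z = 0.03505 m): B₁ = 4.35×10⁻⁶ T. Loop 2 (z = 0.03505 m): B₂ = 4.35×10⁻⁶ T.
The fields add: B = B₁ + B₂ = 8.70×10⁻⁶ T.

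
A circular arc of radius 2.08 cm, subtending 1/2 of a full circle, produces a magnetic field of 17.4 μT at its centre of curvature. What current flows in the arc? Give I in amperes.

For a circular arc, B = μ₀Iφ/(4πR) with φ in radians; here φ = 3.142 rad.
So I = 4πRB/(μ₀φ) = 4π × 0.0208 × 1.74×10⁻⁵ / (4π×10⁻⁷ × 3.142) = 1.15 A.

I ≈ 1.15 A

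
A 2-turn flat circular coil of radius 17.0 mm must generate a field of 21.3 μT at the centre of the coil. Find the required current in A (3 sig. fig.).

I ≈ 0.288 A

For an N-turn coil, B = Nμ₀I/(2R) with R = 0.017 m, so I = 2RB/(Nμ₀) = 2 × 0.017 × 2.13×10⁻⁵ / (2 × 4π×10⁻⁷) = 0.288 A.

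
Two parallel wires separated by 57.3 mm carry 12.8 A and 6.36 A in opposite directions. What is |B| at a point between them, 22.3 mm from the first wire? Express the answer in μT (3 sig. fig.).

B ≈ 151 μT

Each long wire gives B = μ₀I/(2πd). Distances are d₁ = 0.0223 m and d₂ = 0.035 m.
B₁ = 1.15×10⁻⁴ T, B₂ = 3.63×10⁻⁵ T.
Between antiparallel currents both contributions point the same way, so they add. B = B₁ + B₂ = 1.15×10⁻⁴ + 3.63×10⁻⁵ = 1.51×10⁻⁴ T.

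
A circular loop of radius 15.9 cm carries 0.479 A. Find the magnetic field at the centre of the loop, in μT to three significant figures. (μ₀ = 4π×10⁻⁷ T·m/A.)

B ≈ 1.89 μT

At the centre of a circular loop the Biot–Savart law gives B = μ₀I/(2R).
B = (4π×10⁻⁷ × 0.479) / (2 × 0.159) = 1.89×10⁻⁶ T.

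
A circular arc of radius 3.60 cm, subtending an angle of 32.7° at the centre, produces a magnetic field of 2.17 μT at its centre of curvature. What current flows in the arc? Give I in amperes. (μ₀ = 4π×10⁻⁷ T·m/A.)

I ≈ 1.37 A

For a circular arc, B = μ₀Iφ/(4πR) with φ in radians; here φ = 0.5707 rad.
So I = 4πRB/(μ₀φ) = 4π × 0.036 × 2.17×10⁻⁶ / (4π×10⁻⁷ × 0.5707) = 1.37 A.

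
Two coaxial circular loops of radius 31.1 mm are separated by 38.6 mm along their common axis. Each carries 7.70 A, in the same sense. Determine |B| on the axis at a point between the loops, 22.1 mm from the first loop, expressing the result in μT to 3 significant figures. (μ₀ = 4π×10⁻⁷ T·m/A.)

Each loop contributes B = μ₀IR²/[2(R²+z²)^(3/2)] on the axis, with z measured from that loop.
Loop 1 (z = 0.0221 m): B₁ = 8.43×10⁻⁵ T. Loop 2 (z = 0.0165 m): B₂ = 1.07×10⁻⁴ T.
The fields add: B = B₁ + B₂ = 1.91×10⁻⁴ T.

B ≈ 191 μT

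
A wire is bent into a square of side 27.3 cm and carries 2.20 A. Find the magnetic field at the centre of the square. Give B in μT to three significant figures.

B ≈ 9.12 μT

Each side is a finite straight segment at perpendicular distance d = a/(2 tan(π/4)) = 0.1365 m from the centre, with end-angles ±π/4.
One side contributes B₁ = (μ₀I/4πd)·2 sin(π/4) = 2.28×10⁻⁶ T.
All 4 sides add in the same direction: B = 4 × 2.28×10⁻⁶ = 9.12×10⁻⁶ T.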